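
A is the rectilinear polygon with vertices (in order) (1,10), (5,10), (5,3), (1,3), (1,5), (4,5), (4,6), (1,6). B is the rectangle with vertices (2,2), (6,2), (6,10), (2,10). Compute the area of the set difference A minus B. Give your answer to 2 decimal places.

|A| = 25, |A∩B| = 19.
|A ∖ B| = |A| − |A∩B| = 25 − 19 = 6.00.

6.00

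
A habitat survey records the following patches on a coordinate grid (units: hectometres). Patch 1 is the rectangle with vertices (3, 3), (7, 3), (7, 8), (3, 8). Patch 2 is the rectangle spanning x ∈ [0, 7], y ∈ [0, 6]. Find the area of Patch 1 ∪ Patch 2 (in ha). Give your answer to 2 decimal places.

By inclusion–exclusion:
Individual areas: |Patch 1| = 20, |Patch 2| = 42.
|Patch 1∩Patch 2|: x∈[3,7], y∈[3,6] → 4·3 = 12.
|Patch 1 ∪ Patch 2| = 62 − 12 = 50.00.

50.00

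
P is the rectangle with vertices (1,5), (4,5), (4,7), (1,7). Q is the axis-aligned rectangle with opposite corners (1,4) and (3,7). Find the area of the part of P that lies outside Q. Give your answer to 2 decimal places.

|P∩Q|: x∈[1,3], y∈[5,7] → 2·2 = 4.
|P| = 6.
|P ∖ Q| = |P| − |P∩Q| = 6 − 4 = 2.00.

2.00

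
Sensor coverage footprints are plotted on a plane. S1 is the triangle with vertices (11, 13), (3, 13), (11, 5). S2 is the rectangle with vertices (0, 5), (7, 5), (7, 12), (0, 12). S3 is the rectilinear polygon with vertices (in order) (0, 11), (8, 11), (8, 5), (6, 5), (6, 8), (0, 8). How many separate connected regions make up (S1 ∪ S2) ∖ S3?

2

(S1 ∪ S2) ∖ S3 splits into 2 disjoint pieces (area 32, area 18).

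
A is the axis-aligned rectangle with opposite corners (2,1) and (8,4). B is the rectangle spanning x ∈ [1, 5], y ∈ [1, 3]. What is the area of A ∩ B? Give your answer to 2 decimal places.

|A∩B|: x∈[2,5], y∈[1,3] → 3·2 = 6.

6.00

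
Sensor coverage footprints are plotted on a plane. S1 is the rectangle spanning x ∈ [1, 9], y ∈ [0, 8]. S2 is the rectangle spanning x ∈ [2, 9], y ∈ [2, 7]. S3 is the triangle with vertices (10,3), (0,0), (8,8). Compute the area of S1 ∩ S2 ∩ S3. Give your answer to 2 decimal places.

The intersection is the polygon with vertices (2,2), (7,7), (8.4,7), (9,5.5), (9,2.7), (6.667,2).
By the shoelace formula its area is 21.23.

21.23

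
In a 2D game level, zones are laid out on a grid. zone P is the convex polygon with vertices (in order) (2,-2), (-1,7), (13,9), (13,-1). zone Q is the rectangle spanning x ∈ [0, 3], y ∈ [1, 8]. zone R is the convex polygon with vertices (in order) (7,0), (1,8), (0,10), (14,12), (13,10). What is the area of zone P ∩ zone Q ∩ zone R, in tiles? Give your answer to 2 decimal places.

1.70

The intersection is the polygon with vertices (3,7.571), (3,5.333), (1.484,7.355).
By the shoelace formula its area is 1.70.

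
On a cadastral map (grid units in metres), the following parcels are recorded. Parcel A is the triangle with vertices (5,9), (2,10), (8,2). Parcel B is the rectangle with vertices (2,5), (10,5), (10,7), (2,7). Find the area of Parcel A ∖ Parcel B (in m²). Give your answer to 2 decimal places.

|Parcel A| = 9, |Parcel A∩Parcel B| = 2.5714.
|Parcel A ∖ Parcel B| = |Parcel A| − |Parcel A∩Parcel B| = 9 − 2.5714 = 6.43.

6.43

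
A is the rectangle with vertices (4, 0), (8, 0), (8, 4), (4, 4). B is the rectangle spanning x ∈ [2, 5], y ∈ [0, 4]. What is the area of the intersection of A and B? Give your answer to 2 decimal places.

4.00

|A∩B|: x∈[4,5], y∈[0,4] → 1·4 = 4.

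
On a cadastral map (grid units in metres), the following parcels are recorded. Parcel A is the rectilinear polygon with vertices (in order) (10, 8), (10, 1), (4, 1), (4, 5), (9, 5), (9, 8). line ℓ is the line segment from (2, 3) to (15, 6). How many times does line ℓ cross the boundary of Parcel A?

The segment meets the boundary at (10,4.846), (4,3.462).

2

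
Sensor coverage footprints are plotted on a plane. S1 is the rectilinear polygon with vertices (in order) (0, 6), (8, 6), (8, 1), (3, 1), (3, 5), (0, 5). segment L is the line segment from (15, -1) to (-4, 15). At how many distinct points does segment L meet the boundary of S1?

The segment meets the boundary at (6.688,6), (8,4.895).

2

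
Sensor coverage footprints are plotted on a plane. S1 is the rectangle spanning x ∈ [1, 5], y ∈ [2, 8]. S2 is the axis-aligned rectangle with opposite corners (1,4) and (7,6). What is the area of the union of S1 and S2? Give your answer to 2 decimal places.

By inclusion–exclusion:
Individual areas: |S1| = 24, |S2| = 12.
|S1∩S2|: x∈[1,5], y∈[4,6] → 4·2 = 8.
|S1 ∪ S2| = 36 − 8 = 28.00.

28.00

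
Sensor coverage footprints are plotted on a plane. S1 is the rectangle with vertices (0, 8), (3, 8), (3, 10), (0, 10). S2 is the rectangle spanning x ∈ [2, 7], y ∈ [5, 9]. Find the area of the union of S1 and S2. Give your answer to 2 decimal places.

25.00

By inclusion–exclusion:
Individual areas: |S1| = 6, |S2| = 20.
|S1∩S2|: x∈[2,3], y∈[8,9] → 1·1 = 1.
|S1 ∪ S2| = 26 − 1 = 25.00.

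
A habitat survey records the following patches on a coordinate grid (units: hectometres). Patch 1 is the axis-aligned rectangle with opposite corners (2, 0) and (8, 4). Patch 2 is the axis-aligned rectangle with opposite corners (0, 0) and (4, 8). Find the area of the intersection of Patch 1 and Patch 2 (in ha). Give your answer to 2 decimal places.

|Patch 1∩Patch 2|: x∈[2,4], y∈[0,4] → 2·4 = 8.

8.00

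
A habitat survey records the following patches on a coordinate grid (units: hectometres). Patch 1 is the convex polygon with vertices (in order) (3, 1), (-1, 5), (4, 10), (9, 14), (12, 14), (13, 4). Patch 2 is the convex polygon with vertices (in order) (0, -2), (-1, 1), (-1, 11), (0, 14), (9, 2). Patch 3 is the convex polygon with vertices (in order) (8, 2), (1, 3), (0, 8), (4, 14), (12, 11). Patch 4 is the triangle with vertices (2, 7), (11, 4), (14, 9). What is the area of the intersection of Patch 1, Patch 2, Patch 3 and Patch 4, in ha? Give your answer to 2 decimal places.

3.13

The intersection is the polygon with vertices (6.333,5.556), (2,7), (4.889,7.481).
By the shoelace formula its area is 3.13.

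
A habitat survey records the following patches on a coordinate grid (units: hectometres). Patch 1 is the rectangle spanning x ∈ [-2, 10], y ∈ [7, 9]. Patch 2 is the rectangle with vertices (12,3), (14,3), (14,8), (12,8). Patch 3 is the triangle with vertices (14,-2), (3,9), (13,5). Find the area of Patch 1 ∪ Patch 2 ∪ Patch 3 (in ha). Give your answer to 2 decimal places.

61.51

By inclusion–exclusion:
Individual areas: |Patch 1| = 24, |Patch 2| = 10, |Patch 3| = 33.
|Patch 1∩Patch 2| = 0 (no overlap).
|Patch 1∩Patch 3| = 3.
|Patch 2∩Patch 3| = 2.4857.
|Patch 1∩Patch 2∩Patch 3| = 0.
|Patch 1 ∪ Patch 2 ∪ Patch 3| = 67 − 5.4857 + 0 = 61.51.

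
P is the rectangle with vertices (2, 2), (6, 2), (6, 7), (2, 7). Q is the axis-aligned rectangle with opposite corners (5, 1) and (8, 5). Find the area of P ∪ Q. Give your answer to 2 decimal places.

By inclusion–exclusion:
Individual areas: |P| = 20, |Q| = 12.
|P∩Q|: x∈[5,6], y∈[2,5] → 1·3 = 3.
|P ∪ Q| = 32 − 3 = 29.00.

29.00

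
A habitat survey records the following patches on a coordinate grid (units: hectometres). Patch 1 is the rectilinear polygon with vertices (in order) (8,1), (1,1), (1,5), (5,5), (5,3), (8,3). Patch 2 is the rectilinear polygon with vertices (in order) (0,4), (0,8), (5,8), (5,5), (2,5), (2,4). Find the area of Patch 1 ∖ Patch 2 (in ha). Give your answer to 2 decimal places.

|Patch 1| = 22, |Patch 1∩Patch 2| = 1.
|Patch 1 ∖ Patch 2| = |Patch 1| − |Patch 1∩Patch 2| = 22 − 1 = 21.00.

21.00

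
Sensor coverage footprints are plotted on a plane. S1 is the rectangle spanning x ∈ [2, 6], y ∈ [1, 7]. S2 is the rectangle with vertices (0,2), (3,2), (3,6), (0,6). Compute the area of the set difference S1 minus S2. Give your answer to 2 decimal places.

20.00

|S1∩S2|: x∈[2,3], y∈[2,6] → 1·4 = 4.
|S1| = 24.
|S1 ∖ S2| = |S1| − |S1∩S2| = 24 − 4 = 20.00.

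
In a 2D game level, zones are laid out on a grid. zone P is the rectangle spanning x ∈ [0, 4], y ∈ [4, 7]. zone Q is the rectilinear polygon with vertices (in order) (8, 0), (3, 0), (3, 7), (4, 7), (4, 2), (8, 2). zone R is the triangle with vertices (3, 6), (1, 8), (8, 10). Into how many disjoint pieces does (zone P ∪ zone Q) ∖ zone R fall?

(zone P ∪ zone Q) ∖ zone R is a single connected region.

1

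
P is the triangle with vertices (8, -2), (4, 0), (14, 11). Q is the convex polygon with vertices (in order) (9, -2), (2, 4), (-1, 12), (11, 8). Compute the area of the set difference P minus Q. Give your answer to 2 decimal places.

12.02

|P| = 32, |P∩Q| = 19.9773.
|P ∖ Q| = |P| − |P∩Q| = 32 − 19.9773 = 12.02.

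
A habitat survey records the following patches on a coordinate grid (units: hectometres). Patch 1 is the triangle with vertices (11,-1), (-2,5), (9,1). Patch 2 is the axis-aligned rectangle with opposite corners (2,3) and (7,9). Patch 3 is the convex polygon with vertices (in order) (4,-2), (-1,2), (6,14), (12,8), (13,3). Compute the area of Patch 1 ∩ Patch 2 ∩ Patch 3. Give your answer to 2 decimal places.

The intersection is the polygon with vertices (2,3.546), (3.5,3), (2.333,3), (2,3.154).
By the shoelace formula its area is 0.38.

0.38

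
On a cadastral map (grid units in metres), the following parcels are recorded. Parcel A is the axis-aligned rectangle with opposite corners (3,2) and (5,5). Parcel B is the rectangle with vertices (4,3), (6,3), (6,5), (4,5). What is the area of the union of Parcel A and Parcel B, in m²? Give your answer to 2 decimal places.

8.00

By inclusion–exclusion:
Individual areas: |Parcel A| = 6, |Parcel B| = 4.
|Parcel A∩Parcel B|: x∈[4,5], y∈[3,5] → 1·2 = 2.
|Parcel A ∪ Parcel B| = 10 − 2 = 8.00.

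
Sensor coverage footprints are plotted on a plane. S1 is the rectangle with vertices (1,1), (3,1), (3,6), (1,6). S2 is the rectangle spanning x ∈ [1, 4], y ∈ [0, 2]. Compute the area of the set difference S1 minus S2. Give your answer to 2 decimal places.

8.00

|S1∩S2|: x∈[1,3], y∈[1,2] → 2·1 = 2.
|S1| = 10.
|S1 ∖ S2| = |S1| − |S1∩S2| = 10 − 2 = 8.00.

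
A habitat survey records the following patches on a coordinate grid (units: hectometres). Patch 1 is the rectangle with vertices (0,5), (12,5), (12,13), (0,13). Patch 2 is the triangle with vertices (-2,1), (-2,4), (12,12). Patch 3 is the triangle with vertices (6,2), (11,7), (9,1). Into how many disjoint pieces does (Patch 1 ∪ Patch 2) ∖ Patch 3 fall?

(Patch 1 ∪ Patch 2) ∖ Patch 3 is a single connected region.

1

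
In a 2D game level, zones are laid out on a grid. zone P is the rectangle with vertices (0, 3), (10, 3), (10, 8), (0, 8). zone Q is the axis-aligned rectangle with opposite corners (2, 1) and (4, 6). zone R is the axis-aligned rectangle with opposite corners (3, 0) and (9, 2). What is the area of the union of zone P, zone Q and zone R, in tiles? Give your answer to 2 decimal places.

By inclusion–exclusion:
Individual areas: |zone P| = 50, |zone Q| = 10, |zone R| = 12.
|zone P∩zone Q|: x∈[2,4], y∈[3,6] → 2·3 = 6.
|zone P∩zone R| = 0 (no overlap).
|zone Q∩zone R|: x∈[3,4], y∈[1,2] → 1·1 = 1.
|zone P∩zone Q∩zone R| = 0.
|zone P ∪ zone Q ∪ zone R| = 72 − 7 + 0 = 65.00.

65.00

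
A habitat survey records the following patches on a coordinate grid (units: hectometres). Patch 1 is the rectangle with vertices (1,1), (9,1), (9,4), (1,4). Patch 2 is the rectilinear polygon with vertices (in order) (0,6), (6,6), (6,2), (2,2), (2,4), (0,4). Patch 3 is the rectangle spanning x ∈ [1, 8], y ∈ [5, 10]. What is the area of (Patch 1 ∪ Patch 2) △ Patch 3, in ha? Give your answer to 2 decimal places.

|Patch 1 ∪ Patch 2| = 36.
|(Patch 1 ∪ Patch 2) ∩ Patch 3| = 5.
|(Patch 1 ∪ Patch 2) △ Patch 3| = 36 + 35 − 10 = 61.00.

61.00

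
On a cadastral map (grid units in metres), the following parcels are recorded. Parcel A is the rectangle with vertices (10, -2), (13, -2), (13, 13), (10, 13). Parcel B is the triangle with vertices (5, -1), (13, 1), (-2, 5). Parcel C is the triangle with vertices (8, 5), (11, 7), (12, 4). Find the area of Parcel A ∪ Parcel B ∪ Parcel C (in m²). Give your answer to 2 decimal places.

By inclusion–exclusion:
Individual areas: |Parcel A| = 45, |Parcel B| = 31, |Parcel C| = 5.5.
|Parcel A∩Parcel B| = 2.325.
|Parcel A∩Parcel C| = 3.6667.
|Parcel B∩Parcel C| = 0.
|Parcel A∩Parcel B∩Parcel C| = 0.
|Parcel A ∪ Parcel B ∪ Parcel C| = 81.5 − 5.9917 + 0 = 75.51.

75.51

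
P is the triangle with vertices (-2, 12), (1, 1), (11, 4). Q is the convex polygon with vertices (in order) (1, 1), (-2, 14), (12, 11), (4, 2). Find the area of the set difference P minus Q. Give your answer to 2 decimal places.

13.61

|P| = 59.5, |P∩Q| = 45.8915.
|P ∖ Q| = |P| − |P∩Q| = 59.5 − 45.8915 = 13.61.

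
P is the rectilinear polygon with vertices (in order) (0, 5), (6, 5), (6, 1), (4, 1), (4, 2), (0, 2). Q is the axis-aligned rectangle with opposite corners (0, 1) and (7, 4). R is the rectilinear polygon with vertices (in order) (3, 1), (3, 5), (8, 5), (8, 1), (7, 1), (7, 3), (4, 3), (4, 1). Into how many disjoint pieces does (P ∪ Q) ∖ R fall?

(P ∪ Q) ∖ R splits into 2 disjoint pieces (area 6, area 12).

2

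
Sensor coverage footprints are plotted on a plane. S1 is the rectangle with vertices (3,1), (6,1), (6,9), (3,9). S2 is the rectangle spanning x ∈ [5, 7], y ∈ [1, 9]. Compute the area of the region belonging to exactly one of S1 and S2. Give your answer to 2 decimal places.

24.00

|S1∩S2|: x∈[5,6], y∈[1,9] → 1·8 = 8.
|S1 △ S2| = |S1| + |S2| − 2·|S1∩S2| = 24 + 16 − 16 = 24.00.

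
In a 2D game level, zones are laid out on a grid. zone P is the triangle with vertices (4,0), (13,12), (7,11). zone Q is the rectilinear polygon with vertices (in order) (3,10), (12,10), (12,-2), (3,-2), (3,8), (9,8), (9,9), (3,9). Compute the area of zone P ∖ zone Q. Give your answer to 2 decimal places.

10.32

|zone P| = 31.5, |zone P∩zone Q| = 21.1818.
|zone P ∖ zone Q| = |zone P| − |zone P∩zone Q| = 31.5 − 21.1818 = 10.32.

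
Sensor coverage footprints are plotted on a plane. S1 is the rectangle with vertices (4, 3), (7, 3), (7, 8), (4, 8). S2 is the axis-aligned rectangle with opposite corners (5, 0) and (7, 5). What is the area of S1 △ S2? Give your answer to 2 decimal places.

|S1∩S2|: x∈[5,7], y∈[3,5] → 2·2 = 4.
|S1 △ S2| = |S1| + |S2| − 2·|S1∩S2| = 15 + 10 − 8 = 17.00.

17.00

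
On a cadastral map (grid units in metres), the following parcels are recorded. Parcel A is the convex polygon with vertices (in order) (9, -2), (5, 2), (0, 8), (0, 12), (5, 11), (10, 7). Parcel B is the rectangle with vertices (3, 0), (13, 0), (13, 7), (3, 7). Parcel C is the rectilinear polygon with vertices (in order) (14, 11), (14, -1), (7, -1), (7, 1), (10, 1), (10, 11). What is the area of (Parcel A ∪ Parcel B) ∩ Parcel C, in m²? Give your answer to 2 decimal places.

|Parcel A ∪ Parcel B| = 107.1222.
|(Parcel A ∪ Parcel B) ∩ Parcel C| = 25.67.

25.67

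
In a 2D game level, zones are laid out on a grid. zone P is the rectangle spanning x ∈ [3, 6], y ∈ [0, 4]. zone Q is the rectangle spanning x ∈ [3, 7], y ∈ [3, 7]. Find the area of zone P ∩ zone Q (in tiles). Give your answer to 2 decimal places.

3.00

|zone P∩zone Q|: x∈[3,6], y∈[3,4] → 3·1 = 3.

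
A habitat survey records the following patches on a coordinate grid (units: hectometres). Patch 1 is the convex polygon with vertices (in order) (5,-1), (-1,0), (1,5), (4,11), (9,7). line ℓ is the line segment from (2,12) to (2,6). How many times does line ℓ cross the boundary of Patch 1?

The segment meets the boundary at (2,7).

1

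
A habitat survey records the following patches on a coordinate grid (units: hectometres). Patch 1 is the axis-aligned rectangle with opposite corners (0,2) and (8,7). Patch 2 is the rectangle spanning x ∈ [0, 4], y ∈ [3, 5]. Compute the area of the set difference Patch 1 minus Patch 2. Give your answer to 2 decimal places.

32.00

|Patch 1∩Patch 2|: x∈[0,4], y∈[3,5] → 4·2 = 8.
|Patch 1| = 40.
|Patch 1 ∖ Patch 2| = |Patch 1| − |Patch 1∩Patch 2| = 40 − 8 = 32.00.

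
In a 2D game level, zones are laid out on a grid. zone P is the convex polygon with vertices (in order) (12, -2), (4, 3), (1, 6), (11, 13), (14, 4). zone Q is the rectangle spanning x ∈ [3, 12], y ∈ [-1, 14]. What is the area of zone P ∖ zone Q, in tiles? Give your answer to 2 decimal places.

16.20

|zone P| = 101, |zone P∩zone Q| = 84.8.
|zone P ∖ zone Q| = |zone P| − |zone P∩zone Q| = 101 − 84.8 = 16.20.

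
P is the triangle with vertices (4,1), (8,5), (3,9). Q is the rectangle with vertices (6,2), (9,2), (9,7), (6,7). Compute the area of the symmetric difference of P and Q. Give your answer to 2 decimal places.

|P| = 18, |Q| = 15, |P∩Q| = 3.6.
|P △ Q| = |P| + |Q| − 2·|P∩Q| = 18 + 15 − 7.2 = 25.80.

25.80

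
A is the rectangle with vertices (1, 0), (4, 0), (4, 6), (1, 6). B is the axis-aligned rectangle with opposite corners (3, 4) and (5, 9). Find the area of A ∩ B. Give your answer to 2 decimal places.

|A∩B|: x∈[3,4], y∈[4,6] → 1·2 = 2.

2.00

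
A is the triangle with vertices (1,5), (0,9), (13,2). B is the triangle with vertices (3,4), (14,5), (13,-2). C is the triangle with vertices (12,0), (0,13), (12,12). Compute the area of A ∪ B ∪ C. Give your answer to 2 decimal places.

By inclusion–exclusion:
Individual areas: |A| = 22.5, |B| = 38, |C| = 72.
|A∩B| = 5.6889.
|A∩C| = 2.8756.
|B∩C| = 9.885.
|A∩B∩C| = 2.7187.
|A ∪ B ∪ C| = 132.5 − 18.4496 + 2.7187 = 116.77.

116.77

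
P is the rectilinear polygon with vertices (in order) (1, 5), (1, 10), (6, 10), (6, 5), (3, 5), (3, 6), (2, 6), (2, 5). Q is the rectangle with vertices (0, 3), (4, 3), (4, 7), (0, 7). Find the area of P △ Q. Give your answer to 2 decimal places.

|P| = 24, |Q| = 16, |P∩Q| = 5.
|P △ Q| = |P| + |Q| − 2·|P∩Q| = 24 + 16 − 10 = 30.00.

30.00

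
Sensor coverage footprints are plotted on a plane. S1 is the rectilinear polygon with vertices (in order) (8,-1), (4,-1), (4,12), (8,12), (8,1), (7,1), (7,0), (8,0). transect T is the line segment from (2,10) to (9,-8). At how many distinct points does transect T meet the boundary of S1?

2

The segment meets the boundary at (6.278,-1), (4,4.857).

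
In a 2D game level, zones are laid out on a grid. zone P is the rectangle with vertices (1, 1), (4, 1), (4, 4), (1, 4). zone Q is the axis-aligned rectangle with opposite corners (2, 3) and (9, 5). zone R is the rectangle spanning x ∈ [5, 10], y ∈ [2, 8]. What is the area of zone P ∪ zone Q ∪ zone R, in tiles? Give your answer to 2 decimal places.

43.00

By inclusion–exclusion:
Individual areas: |zone P| = 9, |zone Q| = 14, |zone R| = 30.
|zone P∩zone Q|: x∈[2,4], y∈[3,4] → 2·1 = 2.
|zone P∩zone R| = 0 (no overlap).
|zone Q∩zone R|: x∈[5,9], y∈[3,5] → 4·2 = 8.
|zone P∩zone Q∩zone R| = 0.
|zone P ∪ zone Q ∪ zone R| = 53 − 10 + 0 = 43.00.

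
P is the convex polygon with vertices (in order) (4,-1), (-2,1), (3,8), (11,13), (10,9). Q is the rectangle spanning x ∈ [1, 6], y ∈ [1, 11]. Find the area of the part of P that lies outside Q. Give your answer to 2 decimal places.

|P| = 71.5, |P∩Q| = 34.4792.
|P ∖ Q| = |P| − |P∩Q| = 71.5 − 34.4792 = 37.02.

37.02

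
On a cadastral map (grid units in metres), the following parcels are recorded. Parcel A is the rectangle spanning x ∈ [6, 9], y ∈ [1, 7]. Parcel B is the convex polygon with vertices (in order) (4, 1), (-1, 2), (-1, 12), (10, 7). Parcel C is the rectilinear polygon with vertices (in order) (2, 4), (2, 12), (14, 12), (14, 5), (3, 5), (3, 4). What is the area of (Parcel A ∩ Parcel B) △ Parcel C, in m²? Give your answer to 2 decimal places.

81.50

|Parcel A ∩ Parcel B| = 7.5.
|(Parcel A ∩ Parcel B) ∩ Parcel C| = 5.5.
|(Parcel A ∩ Parcel B) △ Parcel C| = 7.5 + 85 − 11 = 81.50.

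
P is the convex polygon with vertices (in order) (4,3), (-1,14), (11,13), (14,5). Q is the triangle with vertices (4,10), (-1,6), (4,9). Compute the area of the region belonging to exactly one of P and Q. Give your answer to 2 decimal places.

|P| = 106.5, |Q| = 2.5, |P∩Q| = 1.7381.
|P △ Q| = |P| + |Q| − 2·|P∩Q| = 106.5 + 2.5 − 3.4762 = 105.52.

105.52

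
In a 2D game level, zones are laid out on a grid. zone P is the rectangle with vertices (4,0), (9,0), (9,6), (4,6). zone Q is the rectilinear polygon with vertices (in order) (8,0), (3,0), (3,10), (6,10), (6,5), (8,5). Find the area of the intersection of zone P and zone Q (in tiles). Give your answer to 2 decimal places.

22.00

The intersection is the polygon with vertices (4,6), (6,6), (6,5), (8,5), (8,0), (4,0).
By the shoelace formula its area is 22.00.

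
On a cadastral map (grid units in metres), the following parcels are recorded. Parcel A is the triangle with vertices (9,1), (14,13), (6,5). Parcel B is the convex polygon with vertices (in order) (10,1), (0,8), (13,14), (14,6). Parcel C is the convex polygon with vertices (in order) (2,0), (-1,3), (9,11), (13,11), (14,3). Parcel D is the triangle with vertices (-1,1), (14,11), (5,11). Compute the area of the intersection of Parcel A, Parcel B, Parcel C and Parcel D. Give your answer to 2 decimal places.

3.65

The intersection is the polygon with vertices (12,11), (13,11), (13.039,10.692), (12.846,10.231), (8,7).
By the shoelace formula its area is 3.65.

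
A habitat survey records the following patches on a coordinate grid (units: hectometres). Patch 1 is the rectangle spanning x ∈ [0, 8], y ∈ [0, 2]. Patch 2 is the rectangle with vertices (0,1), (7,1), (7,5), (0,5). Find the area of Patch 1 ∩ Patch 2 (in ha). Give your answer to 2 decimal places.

7.00

|Patch 1∩Patch 2|: x∈[0,7], y∈[1,2] → 7·1 = 7.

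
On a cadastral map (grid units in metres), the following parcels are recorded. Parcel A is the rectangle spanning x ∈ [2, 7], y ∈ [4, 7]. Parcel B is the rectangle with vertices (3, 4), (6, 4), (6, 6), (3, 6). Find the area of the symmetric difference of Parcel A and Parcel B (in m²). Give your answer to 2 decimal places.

9.00

|Parcel A∩Parcel B|: x∈[3,6], y∈[4,6] → 3·2 = 6.
|Parcel A △ Parcel B| = |Parcel A| + |Parcel B| − 2·|Parcel A∩Parcel B| = 15 + 6 − 12 = 9.00.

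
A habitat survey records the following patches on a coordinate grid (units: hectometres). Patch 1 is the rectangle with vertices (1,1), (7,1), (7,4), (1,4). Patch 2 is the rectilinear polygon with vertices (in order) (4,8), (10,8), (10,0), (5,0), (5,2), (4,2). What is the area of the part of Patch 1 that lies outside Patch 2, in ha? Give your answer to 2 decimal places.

10.00

|Patch 1| = 18, |Patch 1∩Patch 2| = 8.
|Patch 1 ∖ Patch 2| = |Patch 1| − |Patch 1∩Patch 2| = 18 − 8 = 10.00.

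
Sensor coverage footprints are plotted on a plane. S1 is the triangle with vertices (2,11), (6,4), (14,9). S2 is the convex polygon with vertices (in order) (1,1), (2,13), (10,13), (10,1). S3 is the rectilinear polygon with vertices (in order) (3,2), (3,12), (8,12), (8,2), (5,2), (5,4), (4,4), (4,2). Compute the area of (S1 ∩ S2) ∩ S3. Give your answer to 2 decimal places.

The region (S1 ∩ S2) ∩ S3 is the polygon with vertices (3,9.25), (3,10.833), (8,10), (8,5.25), (6,4).
By the shoelace formula its area is 22.96.

22.96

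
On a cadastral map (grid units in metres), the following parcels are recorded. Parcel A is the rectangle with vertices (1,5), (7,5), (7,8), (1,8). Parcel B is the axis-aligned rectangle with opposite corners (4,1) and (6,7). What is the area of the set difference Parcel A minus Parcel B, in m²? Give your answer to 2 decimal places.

14.00

|Parcel A∩Parcel B|: x∈[4,6], y∈[5,7] → 2·2 = 4.
|Parcel A| = 18.
|Parcel A ∖ Parcel B| = |Parcel A| − |Parcel A∩Parcel B| = 18 − 4 = 14.00.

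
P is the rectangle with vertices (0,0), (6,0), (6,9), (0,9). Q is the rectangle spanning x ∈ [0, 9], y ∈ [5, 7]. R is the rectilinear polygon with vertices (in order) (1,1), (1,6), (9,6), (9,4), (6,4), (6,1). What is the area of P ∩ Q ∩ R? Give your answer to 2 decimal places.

5.00

The intersection is the polygon with vertices (1,5), (1,6), (6,6), (6,5).
By the shoelace formula its area is 5.00.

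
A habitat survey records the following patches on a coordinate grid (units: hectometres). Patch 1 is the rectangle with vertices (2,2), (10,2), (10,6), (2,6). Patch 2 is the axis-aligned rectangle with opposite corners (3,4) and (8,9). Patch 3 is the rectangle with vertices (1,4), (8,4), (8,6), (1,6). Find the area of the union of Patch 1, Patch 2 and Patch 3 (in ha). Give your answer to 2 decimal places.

By inclusion–exclusion:
Individual areas: |Patch 1| = 32, |Patch 2| = 25, |Patch 3| = 14.
|Patch 1∩Patch 2|: x∈[3,8], y∈[4,6] → 5·2 = 10.
|Patch 1∩Patch 3|: x∈[2,8], y∈[4,6] → 6·2 = 12.
|Patch 2∩Patch 3|: x∈[3,8], y∈[4,6] → 5·2 = 10.
|Patch 1∩Patch 2∩Patch 3| = 10.
|Patch 1 ∪ Patch 2 ∪ Patch 3| = 71 − 32 + 10 = 49.00.

49.00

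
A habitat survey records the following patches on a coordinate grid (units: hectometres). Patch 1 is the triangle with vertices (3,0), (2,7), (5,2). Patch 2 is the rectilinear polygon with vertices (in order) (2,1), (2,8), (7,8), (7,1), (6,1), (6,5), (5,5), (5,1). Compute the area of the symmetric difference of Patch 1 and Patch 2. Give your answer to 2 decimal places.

24.14

|Patch 1| = 8, |Patch 2| = 31, |Patch 1∩Patch 2| = 7.4286.
|Patch 1 △ Patch 2| = |Patch 1| + |Patch 2| − 2·|Patch 1∩Patch 2| = 8 + 31 − 14.8571 = 24.14.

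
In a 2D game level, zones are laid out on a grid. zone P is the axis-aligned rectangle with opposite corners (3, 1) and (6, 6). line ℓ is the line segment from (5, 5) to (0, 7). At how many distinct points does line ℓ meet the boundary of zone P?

1

The segment meets the boundary at (3,5.8).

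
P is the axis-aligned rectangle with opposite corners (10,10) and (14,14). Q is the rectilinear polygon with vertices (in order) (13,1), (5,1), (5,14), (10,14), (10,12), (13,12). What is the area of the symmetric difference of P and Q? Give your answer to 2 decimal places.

|P| = 16, |Q| = 98, |P∩Q| = 6.
|P △ Q| = |P| + |Q| − 2·|P∩Q| = 16 + 98 − 12 = 102.00.

102.00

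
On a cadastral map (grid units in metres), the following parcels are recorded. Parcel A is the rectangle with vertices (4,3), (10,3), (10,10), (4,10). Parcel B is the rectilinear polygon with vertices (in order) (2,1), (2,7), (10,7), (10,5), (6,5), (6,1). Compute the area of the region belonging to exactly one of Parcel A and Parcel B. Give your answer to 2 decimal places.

|Parcel A| = 42, |Parcel B| = 32, |Parcel A∩Parcel B| = 16.
|Parcel A △ Parcel B| = |Parcel A| + |Parcel B| − 2·|Parcel A∩Parcel B| = 42 + 32 − 32 = 42.00.

42.00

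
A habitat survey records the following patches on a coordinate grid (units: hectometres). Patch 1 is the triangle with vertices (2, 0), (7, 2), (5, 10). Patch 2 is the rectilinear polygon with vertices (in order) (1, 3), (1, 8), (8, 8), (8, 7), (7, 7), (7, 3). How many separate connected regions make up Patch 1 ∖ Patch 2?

Patch 1 ∖ Patch 2 splits into 2 disjoint pieces (area 8.525, area 1.1).

2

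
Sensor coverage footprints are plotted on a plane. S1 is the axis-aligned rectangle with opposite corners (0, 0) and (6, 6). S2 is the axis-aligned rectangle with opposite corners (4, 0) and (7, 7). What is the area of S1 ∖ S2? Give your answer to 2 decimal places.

|S1∩S2|: x∈[4,6], y∈[0,6] → 2·6 = 12.
|S1| = 36.
|S1 ∖ S2| = |S1| − |S1∩S2| = 36 − 12 = 24.00.

24.00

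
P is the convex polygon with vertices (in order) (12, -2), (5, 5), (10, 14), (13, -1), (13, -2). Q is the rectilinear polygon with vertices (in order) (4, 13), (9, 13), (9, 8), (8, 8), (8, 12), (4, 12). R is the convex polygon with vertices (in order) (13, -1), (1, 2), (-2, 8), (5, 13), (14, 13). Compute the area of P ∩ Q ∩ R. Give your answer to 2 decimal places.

3.30

The intersection is the polygon with vertices (9,8), (8,8), (8,10.4), (9,12.2).
By the shoelace formula its area is 3.30.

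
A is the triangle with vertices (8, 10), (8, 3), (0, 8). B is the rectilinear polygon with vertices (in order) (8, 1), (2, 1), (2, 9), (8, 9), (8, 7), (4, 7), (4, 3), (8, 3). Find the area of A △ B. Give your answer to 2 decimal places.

33.50

|A| = 28, |B| = 32, |A∩B| = 13.25.
|A △ B| = |A| + |B| − 2·|A∩B| = 28 + 32 − 26.5 = 33.50.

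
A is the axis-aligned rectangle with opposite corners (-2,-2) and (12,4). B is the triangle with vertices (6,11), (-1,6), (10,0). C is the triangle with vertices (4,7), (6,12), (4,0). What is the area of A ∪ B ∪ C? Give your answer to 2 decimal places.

120.93

By inclusion–exclusion:
Individual areas: |A| = 84, |B| = 48.5, |C| = 7.
|A∩B| = 11.7576.
|A∩C| = 1.3333.
|B∩C| = 5.9964.
|A∩B∩C| = 0.5152.
|A ∪ B ∪ C| = 139.5 − 19.0873 + 0.5152 = 120.93.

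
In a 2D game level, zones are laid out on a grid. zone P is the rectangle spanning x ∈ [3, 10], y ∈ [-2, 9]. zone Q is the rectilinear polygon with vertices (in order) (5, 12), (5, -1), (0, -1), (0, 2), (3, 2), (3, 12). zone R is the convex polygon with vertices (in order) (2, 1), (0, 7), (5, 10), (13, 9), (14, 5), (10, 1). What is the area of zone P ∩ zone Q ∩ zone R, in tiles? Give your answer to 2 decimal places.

15.97

The intersection is the polygon with vertices (5,1), (3,1), (3,2), (3,8.8), (3.333,9), (5,9).
By the shoelace formula its area is 15.97.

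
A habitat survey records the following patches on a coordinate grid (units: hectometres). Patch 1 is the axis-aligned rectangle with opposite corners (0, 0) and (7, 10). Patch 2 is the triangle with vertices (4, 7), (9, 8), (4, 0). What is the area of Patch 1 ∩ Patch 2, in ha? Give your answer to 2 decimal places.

The intersection is the polygon with vertices (7,4.8), (4,0), (4,7), (7,7.6).
By the shoelace formula its area is 14.70.

14.70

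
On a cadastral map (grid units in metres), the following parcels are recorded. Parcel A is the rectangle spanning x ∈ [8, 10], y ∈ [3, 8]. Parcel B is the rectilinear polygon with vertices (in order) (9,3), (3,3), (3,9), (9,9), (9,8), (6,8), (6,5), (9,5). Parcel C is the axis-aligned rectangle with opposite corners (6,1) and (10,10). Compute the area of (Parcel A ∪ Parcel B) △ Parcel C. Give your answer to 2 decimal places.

37.00

|Parcel A ∪ Parcel B| = 35.
|(Parcel A ∪ Parcel B) ∩ Parcel C| = 17.
|(Parcel A ∪ Parcel B) △ Parcel C| = 35 + 36 − 34 = 37.00.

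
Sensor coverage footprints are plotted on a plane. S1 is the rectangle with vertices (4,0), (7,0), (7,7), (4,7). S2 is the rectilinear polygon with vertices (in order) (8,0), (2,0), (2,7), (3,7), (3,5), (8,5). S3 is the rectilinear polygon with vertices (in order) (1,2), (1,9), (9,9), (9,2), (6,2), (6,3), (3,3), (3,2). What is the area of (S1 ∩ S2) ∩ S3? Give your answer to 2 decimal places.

7.00

The region (S1 ∩ S2) ∩ S3 is the polygon with vertices (4,5), (7,5), (7,2), (6,2), (6,3), (4,3).
By the shoelace formula its area is 7.00.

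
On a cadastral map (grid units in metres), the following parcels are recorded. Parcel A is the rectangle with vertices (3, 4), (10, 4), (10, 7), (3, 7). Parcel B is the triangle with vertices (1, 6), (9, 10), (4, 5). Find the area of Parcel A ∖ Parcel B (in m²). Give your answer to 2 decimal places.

17.17

|Parcel A| = 21, |Parcel A∩Parcel B| = 3.8333.
|Parcel A ∖ Parcel B| = |Parcel A| − |Parcel A∩Parcel B| = 21 − 3.8333 = 17.17.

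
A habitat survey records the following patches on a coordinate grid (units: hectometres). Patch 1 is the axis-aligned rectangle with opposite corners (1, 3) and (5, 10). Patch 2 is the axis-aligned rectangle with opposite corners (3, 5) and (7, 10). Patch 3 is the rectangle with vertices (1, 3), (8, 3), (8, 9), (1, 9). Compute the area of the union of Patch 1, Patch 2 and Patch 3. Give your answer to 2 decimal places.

48.00

By inclusion–exclusion:
Individual areas: |Patch 1| = 28, |Patch 2| = 20, |Patch 3| = 42.
|Patch 1∩Patch 2|: x∈[3,5], y∈[5,10] → 2·5 = 10.
|Patch 1∩Patch 3|: x∈[1,5], y∈[3,9] → 4·6 = 24.
|Patch 2∩Patch 3|: x∈[3,7], y∈[5,9] → 4·4 = 16.
|Patch 1∩Patch 2∩Patch 3| = 8.
|Patch 1 ∪ Patch 2 ∪ Patch 3| = 90 − 50 + 8 = 48.00.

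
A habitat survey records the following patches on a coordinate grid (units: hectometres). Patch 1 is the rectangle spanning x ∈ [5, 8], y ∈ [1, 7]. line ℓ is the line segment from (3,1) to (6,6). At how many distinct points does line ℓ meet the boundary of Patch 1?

1

The segment meets the boundary at (5,4.333).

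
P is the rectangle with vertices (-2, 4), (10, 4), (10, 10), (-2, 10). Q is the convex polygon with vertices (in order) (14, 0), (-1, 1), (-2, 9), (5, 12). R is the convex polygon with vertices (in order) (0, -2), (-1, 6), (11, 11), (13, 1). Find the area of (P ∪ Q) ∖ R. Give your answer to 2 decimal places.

35.62

|P ∪ Q| = 125.8958.
|(P ∪ Q) ∩ R| = 90.2782.
|(P ∪ Q) ∖ R| = 125.8958 − 90.2782 = 35.62.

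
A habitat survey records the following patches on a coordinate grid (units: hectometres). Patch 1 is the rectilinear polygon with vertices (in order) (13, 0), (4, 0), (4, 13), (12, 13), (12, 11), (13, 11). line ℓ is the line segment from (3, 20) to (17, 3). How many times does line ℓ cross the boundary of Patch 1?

The segment meets the boundary at (13,7.857), (8.765,13).

2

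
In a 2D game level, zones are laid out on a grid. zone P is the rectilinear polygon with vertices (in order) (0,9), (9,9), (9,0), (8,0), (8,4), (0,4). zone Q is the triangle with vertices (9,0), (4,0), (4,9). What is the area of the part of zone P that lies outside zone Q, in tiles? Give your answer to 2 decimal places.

41.16

|zone P| = 49, |zone P∩zone Q| = 7.8444.
|zone P ∖ zone Q| = |zone P| − |zone P∩zone Q| = 49 − 7.8444 = 41.16.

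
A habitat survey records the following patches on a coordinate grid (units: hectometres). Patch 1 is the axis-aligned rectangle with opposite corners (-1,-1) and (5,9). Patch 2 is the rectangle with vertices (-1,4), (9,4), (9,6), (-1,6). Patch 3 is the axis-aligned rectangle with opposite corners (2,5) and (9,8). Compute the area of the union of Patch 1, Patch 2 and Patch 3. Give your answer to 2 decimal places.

By inclusion–exclusion:
Individual areas: |Patch 1| = 60, |Patch 2| = 20, |Patch 3| = 21.
|Patch 1∩Patch 2|: x∈[-1,5], y∈[4,6] → 6·2 = 12.
|Patch 1∩Patch 3|: x∈[2,5], y∈[5,8] → 3·3 = 9.
|Patch 2∩Patch 3|: x∈[2,9], y∈[5,6] → 7·1 = 7.
|Patch 1∩Patch 2∩Patch 3| = 3.
|Patch 1 ∪ Patch 2 ∪ Patch 3| = 101 − 28 + 3 = 76.00.

76.00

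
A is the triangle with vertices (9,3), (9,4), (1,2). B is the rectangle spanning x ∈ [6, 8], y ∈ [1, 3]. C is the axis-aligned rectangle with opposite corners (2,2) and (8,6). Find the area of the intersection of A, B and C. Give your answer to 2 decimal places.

The intersection is the polygon with vertices (6,3), (8,3), (8,2.875), (6,2.625).
By the shoelace formula its area is 0.50.

0.50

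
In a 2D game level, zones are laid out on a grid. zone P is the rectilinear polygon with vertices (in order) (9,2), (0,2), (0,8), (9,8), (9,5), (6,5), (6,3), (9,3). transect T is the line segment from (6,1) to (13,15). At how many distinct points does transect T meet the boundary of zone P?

4

The segment meets the boundary at (9,7), (8,5), (7,3), (6.5,2).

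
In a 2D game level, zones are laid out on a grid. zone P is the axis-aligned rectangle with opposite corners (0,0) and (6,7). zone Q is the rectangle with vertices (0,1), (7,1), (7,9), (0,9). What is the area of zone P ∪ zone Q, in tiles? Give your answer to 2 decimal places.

62.00

By inclusion–exclusion:
Individual areas: |zone P| = 42, |zone Q| = 56.
|zone P∩zone Q|: x∈[0,6], y∈[1,7] → 6·6 = 36.
|zone P ∪ zone Q| = 98 − 36 = 62.00.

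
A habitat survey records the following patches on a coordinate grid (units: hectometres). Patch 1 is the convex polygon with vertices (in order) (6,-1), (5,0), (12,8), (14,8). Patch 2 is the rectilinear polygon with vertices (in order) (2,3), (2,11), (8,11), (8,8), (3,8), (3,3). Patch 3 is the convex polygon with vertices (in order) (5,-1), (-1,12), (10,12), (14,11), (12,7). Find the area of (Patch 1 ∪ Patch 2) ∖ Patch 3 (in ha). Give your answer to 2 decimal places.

10.90

|Patch 1 ∪ Patch 2| = 39.5.
|(Patch 1 ∪ Patch 2) ∩ Patch 3| = 28.6.
|(Patch 1 ∪ Patch 2) ∖ Patch 3| = 39.5 − 28.6 = 10.90.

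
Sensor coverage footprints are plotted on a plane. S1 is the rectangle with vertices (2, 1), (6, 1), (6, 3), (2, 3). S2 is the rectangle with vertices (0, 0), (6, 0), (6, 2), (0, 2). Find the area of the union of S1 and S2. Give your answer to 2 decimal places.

By inclusion–exclusion:
Individual areas: |S1| = 8, |S2| = 12.
|S1∩S2|: x∈[2,6], y∈[1,2] → 4·1 = 4.
|S1 ∪ S2| = 20 − 4 = 16.00.

16.00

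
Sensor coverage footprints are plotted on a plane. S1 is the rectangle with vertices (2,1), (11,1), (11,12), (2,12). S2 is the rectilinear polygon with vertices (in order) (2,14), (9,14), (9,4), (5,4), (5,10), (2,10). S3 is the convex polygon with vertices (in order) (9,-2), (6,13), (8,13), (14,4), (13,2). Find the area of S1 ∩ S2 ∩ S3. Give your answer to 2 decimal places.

The intersection is the polygon with vertices (9,4), (7.8,4), (6.2,12), (8.667,12), (9,11.5).
By the shoelace formula its area is 15.92.

15.92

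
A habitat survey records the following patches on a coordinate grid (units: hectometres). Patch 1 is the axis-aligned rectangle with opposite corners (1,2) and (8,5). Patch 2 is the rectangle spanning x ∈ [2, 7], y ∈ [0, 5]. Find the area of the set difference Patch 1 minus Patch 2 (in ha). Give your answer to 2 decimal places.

6.00

|Patch 1∩Patch 2|: x∈[2,7], y∈[2,5] → 5·3 = 15.
|Patch 1| = 21.
|Patch 1 ∖ Patch 2| = |Patch 1| − |Patch 1∩Patch 2| = 21 − 15 = 6.00.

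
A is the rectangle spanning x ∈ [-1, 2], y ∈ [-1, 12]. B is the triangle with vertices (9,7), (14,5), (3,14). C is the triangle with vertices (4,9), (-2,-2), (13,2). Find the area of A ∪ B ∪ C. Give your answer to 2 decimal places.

110.26

By inclusion–exclusion:
Individual areas: |A| = 39, |B| = 11.5, |C| = 70.5.
|A∩B| = 0.
|A∩C| = 10.7417.
|B∩C| = 0.
|A∩B∩C| = 0.
|A ∪ B ∪ C| = 121 − 10.7417 + 0 = 110.26.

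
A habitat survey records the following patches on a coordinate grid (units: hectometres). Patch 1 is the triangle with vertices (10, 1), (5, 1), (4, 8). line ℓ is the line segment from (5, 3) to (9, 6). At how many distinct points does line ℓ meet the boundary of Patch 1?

1

The segment meets the boundary at (7,4.5).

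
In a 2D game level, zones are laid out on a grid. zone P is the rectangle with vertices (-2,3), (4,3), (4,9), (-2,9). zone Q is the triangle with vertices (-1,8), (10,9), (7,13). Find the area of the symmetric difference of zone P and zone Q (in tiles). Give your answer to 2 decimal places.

|zone P| = 36, |zone Q| = 23.5, |zone P∩zone Q| = 3.0636.
|zone P △ zone Q| = |zone P| + |zone Q| − 2·|zone P∩zone Q| = 36 + 23.5 − 6.1273 = 53.37.

53.37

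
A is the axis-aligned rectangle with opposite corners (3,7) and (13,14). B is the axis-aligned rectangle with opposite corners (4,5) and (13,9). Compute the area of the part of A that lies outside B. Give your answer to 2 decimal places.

52.00

|A∩B|: x∈[4,13], y∈[7,9] → 9·2 = 18.
|A| = 70.
|A ∖ B| = |A| − |A∩B| = 70 − 18 = 52.00.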